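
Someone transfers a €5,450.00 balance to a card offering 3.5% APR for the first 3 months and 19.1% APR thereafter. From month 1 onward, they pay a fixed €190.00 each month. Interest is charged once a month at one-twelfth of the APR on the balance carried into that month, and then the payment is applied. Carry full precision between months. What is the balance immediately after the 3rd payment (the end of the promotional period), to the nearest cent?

€4,926.16

Promo months 1–3 at r₀ = 3.5%/12 = 0.00291667; months 4+ at r₁ = 19.1%/12 = 0.0159167.
After month 3: iterate B ← B·(1+r₀) − €190.00 for 3 months → €4,926.16.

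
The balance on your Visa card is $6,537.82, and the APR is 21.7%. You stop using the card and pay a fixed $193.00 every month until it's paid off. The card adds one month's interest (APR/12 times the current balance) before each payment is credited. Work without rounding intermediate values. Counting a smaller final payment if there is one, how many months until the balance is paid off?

53 months

Monthly rate r = 21.7%/12 = 1.80833% = 0.0180833.
Recurrence: B ← B·(1+r) − $193.00.
Month 1: interest $118.23; balance after payment $6,463.05.
Month 2: interest $116.87; balance after payment $6,386.92.
Closed form: n = −ln(1 − rB₀/P)/ln(1+r) = −ln(0.38743)/ln(1.01808) ≈ 52.909, so the balance reaches zero during payment 53.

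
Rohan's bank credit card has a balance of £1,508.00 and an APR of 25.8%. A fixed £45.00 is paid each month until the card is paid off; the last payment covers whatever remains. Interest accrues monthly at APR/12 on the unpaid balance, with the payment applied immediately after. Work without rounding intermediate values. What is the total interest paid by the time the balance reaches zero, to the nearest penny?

Monthly rate r = 25.8%/12 = 2.15% = 0.0215.
Payoff takes n = ⌈−ln(1 − rB₀/P)/ln(1+r)⌉ = ⌈59.924⌉ = 60 payments; the last is £41.62.
Total paid = 59·£45.00 + £41.62 = £2,696.62.
Total interest = total paid − principal = £2,696.62 − £1,508.00 = £1,188.62.

£1,188.62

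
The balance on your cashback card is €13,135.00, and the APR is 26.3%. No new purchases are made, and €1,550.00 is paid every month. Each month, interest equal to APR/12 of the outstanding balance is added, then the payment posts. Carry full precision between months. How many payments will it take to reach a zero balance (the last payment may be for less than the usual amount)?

10 payments

Monthly rate r = 26.3%/12 = 2.19167% = 0.0219167.
Recurrence: B ← B·(1+r) − €1,550.00.
Month 1: interest €287.88; balance after payment €11,872.88.
Month 2: interest €260.21; balance after payment €10,583.09.
Closed form: n = −ln(1 − rB₀/P)/ln(1+r) = −ln(0.81427)/ln(1.02192) ≈ 9.477, so the balance reaches zero during payment 10.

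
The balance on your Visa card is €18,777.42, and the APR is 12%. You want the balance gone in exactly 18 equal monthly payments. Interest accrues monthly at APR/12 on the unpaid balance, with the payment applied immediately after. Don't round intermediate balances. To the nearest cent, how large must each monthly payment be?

€1,145.09

Monthly rate r = 12%/12 = 1% = 0.01.
Level-payment amortization: P = B₀·r / (1 − (1+r)^(−n)) = 18777.42·0.01 / (1 − 1.01^(−18)).
Denominator 1 − (1+r)^(−18) = 0.163982686.
P = 187.774 / 0.163982686 ≈ 1145.09.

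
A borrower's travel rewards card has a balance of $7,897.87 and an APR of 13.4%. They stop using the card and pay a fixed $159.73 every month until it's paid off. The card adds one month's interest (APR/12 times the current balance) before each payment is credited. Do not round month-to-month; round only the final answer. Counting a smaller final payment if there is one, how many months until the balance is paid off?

73 payments

Monthly rate r = 13.4%/12 = 1.11667% = 0.0111667.
Recurrence: B ← B·(1+r) − $159.73.
Month 1: interest $88.19; balance after payment $7,826.33.
Month 2: interest $87.39; balance after payment $7,754.00.
Closed form: n = −ln(1 − rB₀/P)/ln(1+r) = −ln(0.44786)/ln(1.01117) ≈ 72.335, so the balance reaches zero during payment 73.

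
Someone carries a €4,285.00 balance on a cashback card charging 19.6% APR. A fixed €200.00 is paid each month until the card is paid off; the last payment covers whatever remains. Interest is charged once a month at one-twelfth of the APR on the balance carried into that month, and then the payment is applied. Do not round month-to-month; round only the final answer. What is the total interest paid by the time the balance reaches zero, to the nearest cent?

€1,032.14

Monthly rate r = 19.6%/12 = 1.63333% = 0.0163333.
Payoff takes n = ⌈−ln(1 − rB₀/P)/ln(1+r)⌉ = ⌈26.584⌉ = 27 payments; the last is €117.14.
Total paid = 26·€200.00 + €117.14 = €5,317.14.
Total interest = total paid − principal = €5,317.14 − €4,285.00 = €1,032.14.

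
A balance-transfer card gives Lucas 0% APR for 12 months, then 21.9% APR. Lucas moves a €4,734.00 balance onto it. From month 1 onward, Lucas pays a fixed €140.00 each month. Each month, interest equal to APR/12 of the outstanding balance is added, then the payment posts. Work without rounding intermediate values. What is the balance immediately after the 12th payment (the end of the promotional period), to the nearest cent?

Promo months 1–12 at r₀ = 0%/12 = 0; months 13+ at r₁ = 21.9%/12 = 0.01825.
After month 12 (no interest yet): B = €4,734.00 − 12·€140.00 = €3,054.00.

€3,054.00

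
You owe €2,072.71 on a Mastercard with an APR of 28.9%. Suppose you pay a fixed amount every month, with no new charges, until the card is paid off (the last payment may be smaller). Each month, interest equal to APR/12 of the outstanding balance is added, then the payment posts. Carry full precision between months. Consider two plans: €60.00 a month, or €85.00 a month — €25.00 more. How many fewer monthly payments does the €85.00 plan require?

Monthly rate r = 28.9%/12 = 2.40833% = 0.0240833.
At €60.00/mo: n = ⌈−ln(1 − rB₀/P)/ln(1+r)⌉ = 75 payments (last €56.83); total interest = total paid − €2,072.71 = €2,424.12.
At €85.00/mo: 38 payments (last €15.99); total interest €1,088.28.
Payments saved = 75 − 38 = 37.

37 fewer payments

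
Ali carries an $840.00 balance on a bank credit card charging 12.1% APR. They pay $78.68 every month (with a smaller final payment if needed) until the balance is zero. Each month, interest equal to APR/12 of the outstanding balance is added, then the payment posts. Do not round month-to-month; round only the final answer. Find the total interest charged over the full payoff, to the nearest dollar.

$53

Monthly rate r = 12.1%/12 = 1.00833% = 0.0100833.
Payoff takes n = ⌈−ln(1 − rB₀/P)/ln(1+r)⌉ = ⌈11.353⌉ = 12 payments; the last is $27.83.
Total paid = 11·$78.68 + $27.83 = $893.31.
Total interest = total paid − principal = $893.31 − $840.00 = $53.31.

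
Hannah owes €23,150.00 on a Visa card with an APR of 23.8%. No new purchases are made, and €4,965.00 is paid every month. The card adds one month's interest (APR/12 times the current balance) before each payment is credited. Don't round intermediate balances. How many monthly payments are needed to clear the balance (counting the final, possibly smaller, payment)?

5 payments

Monthly rate r = 23.8%/12 = 1.98333% = 0.0198333.
Recurrence: B ← B·(1+r) − €4,965.00.
Month 1: interest €459.14; balance after payment €18,644.14.
Month 2: interest €369.78; balance after payment €14,048.92.
Month 3: interest €278.64; balance after payment €9,362.55.
Month 4: interest €185.69; balance after payment €4,583.24.
Month 5: interest €90.90; balance after payment €0.00.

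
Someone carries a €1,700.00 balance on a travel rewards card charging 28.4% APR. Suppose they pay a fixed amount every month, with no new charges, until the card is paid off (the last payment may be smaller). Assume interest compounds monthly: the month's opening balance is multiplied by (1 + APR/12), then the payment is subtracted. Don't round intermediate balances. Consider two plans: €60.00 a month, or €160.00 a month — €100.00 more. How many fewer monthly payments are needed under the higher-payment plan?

35 fewer payments

Monthly rate r = 28.4%/12 = 2.36667% = 0.0236667.
At €60.00/mo: n = ⌈−ln(1 − rB₀/P)/ln(1+r)⌉ = 48 payments (last €28.32); total interest = total paid − €1,700.00 = €1,148.32.
At €160.00/mo: 13 payments (last €61.57); total interest €281.57.
Payments saved = 48 − 13 = 35.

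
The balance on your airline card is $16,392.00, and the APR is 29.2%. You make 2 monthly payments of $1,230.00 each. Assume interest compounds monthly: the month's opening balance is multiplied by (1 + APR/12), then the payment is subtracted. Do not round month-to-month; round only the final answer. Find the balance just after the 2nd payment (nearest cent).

$14,709.52

Monthly rate r = 29.2%/12 = 2.43333% = 0.0243333.
Each month: B ← B·(1+r) − $1,230.00.
Month 1: interest $398.87; balance after payment $15,560.87.
Month 2: interest $378.65; balance after payment $14,709.52.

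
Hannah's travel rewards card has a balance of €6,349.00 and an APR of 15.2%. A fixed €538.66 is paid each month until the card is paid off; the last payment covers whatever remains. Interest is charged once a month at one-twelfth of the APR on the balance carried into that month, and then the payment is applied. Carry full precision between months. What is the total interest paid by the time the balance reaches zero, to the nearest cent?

€571.02

Monthly rate r = 15.2%/12 = 1.26667% = 0.0126667.
Payoff takes n = ⌈−ln(1 − rB₀/P)/ln(1+r)⌉ = ⌈12.846⌉ = 13 payments; the last is €456.10.
Total paid = 12·€538.66 + €456.10 = €6,920.02.
Total interest = total paid − principal = €6,920.02 − €6,349.00 = €571.02.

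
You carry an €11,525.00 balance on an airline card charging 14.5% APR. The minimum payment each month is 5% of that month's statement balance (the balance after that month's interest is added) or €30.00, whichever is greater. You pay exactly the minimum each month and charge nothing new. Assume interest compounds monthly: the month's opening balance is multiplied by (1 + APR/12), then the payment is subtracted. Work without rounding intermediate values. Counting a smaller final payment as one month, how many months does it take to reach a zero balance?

99 months

Monthly rate r = 14.5%/12 = 1.20833% = 0.0120833.
While 5% of the post-interest balance exceeds €30.00, each month B ← (B·(1+r))·(1 − 0.05), i.e. B shrinks by the factor (1+r)·0.95 = 0.96148.
This holds for months 1–76. Entering month 77 the balance is €582.20; 5% of the post-interest balance is now below €30.00, so the flat €30.00 minimum applies from here.
From month 77 a fixed €30.00 at rate r clears €582.20 in 23 more payments. Total: 76 + 23 = 99 months.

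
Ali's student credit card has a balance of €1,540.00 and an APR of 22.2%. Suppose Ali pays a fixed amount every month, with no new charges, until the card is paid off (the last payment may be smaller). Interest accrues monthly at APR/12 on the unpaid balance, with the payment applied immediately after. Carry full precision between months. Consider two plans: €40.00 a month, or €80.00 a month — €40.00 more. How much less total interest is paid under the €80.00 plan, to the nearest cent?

Monthly rate r = 22.2%/12 = 1.85% = 0.0185.
At €40.00/mo: n = ⌈−ln(1 − rB₀/P)/ln(1+r)⌉ = 68 payments (last €38.18); total interest = total paid − €1,540.00 = €1,178.18.
At €80.00/mo: 25 payments (last €1.36); total interest €381.36.
Interest saved = €1,178.18 − €381.36 = €796.82.

€796.82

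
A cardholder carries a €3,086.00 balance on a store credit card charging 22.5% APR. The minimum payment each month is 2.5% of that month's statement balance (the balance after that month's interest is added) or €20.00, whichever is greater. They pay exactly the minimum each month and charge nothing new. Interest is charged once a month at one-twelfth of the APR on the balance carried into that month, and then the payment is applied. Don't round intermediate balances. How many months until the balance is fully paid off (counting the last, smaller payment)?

Monthly rate r = 22.5%/12 = 1.875% = 0.01875.
While 2.5% of the post-interest balance exceeds €20.00, each month B ← (B·(1+r))·(1 − 0.025), i.e. B shrinks by the factor (1+r)·0.975 = 0.99328.
This holds for months 1–204. Entering month 205 the balance is €780.07; 2.5% of the post-interest balance is now below €20.00, so the flat €20.00 minimum applies from here.
From month 205 a fixed €20.00 at rate r clears €780.07 in 71 more payments. Total: 204 + 71 = 275 months.

275 months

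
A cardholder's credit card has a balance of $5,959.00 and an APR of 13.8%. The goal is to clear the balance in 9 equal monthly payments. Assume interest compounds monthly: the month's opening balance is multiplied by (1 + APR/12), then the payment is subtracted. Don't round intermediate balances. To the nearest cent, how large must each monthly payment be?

$700.76

Monthly rate r = 13.8%/12 = 1.15% = 0.0115.
Level-payment amortization: P = B₀·r / (1 − (1+r)^(−n)) = 5959.00·0.0115 / (1 − 1.0115^(−9)).
Denominator 1 − (1+r)^(−9) = 0.0977912889.
P = 68.5285 / 0.0977912889 ≈ 700.76.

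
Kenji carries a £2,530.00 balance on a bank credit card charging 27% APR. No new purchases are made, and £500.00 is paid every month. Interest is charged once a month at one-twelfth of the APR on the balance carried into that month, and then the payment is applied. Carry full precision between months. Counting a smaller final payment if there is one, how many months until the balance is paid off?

Monthly rate r = 27%/12 = 2.25% = 0.0225.
Recurrence: B ← B·(1+r) − £500.00.
Month 1: interest £56.92; balance after payment £2,086.93.
Month 2: interest £46.96; balance after payment £1,633.88.
Month 3: interest £36.76; balance after payment £1,170.64.
Month 4: interest £26.34; balance after payment £696.98.
Month 5: interest £15.68; balance after payment £212.66.
Month 6: interest £4.78; balance after payment £0.00.

6 months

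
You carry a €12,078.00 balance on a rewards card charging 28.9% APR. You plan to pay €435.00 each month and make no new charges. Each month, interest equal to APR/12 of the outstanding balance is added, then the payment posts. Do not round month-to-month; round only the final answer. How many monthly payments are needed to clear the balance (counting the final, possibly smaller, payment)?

47 payments

Monthly rate r = 28.9%/12 = 2.40833% = 0.0240833.
Recurrence: B ← B·(1+r) − €435.00.
Month 1: interest €290.88; balance after payment €11,933.88.
Month 2: interest €287.41; balance after payment €11,786.29.
Closed form: n = −ln(1 − rB₀/P)/ln(1+r) = −ln(0.33131)/ln(1.02408) ≈ 46.420, so the balance reaches zero during payment 47.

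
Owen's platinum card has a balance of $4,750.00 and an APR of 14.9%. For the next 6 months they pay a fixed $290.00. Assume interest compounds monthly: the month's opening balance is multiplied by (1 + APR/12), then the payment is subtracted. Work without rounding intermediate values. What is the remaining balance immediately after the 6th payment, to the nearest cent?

$3,320.13

Monthly rate r = 14.9%/12 = 1.24167% = 0.0124167.
Each month: B ← B·(1+r) − $290.00.
Month 1: interest $58.98; balance after payment $4,518.98.
Month 2: interest $56.11; balance after payment $4,285.09.
Month 3: interest $53.21; balance after payment $4,048.30.
Month 4: interest $50.27; balance after payment $3,808.56.
Month 5: interest $47.29; balance after payment $3,565.85.
Month 6: interest $44.28; balance after payment $3,320.13.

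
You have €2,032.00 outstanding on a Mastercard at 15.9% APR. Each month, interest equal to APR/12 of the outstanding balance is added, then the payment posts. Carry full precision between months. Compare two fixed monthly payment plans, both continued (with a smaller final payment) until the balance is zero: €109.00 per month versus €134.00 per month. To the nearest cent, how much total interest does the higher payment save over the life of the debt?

Monthly rate r = 15.9%/12 = 1.325% = 0.01325.
At €109.00/mo: n = ⌈−ln(1 − rB₀/P)/ln(1+r)⌉ = 22 payments (last €60.46); total interest = total paid − €2,032.00 = €317.46.
At €134.00/mo: 18 payments (last €5.43); total interest €251.43.
Interest saved = €317.46 − €251.43 = €66.03.

€66.03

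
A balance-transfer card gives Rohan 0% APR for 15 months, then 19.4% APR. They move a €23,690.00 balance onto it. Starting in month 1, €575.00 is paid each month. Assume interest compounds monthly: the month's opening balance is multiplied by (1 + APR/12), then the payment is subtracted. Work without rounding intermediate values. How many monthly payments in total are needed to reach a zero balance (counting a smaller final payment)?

50 payments

Promo months 1–15 at r₀ = 0%/12 = 0; months 16+ at r₁ = 19.4%/12 = 0.0161667.
After month 15 (no interest yet): B = €23,690.00 − 15·€575.00 = €15,065.00.
Then at r₁ with €575.00/mo: n₂ = −ln(1 − r₁·B/P)/ln(1+r₁) ≈ 34.35 → 35 more payments.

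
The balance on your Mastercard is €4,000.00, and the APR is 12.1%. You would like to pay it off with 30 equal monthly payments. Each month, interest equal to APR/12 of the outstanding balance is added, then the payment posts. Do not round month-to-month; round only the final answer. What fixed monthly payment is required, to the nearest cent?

Monthly rate r = 12.1%/12 = 1.00833% = 0.0100833.
Level-payment amortization: P = B₀·r / (1 − (1+r)^(−n)) = 4000.00·0.0100833 / (1 − 1.01008^(−30)).
Denominator 1 − (1+r)^(−30) = 0.259911179.
P = 40.3333 / 0.259911179 ≈ 155.18.

€155.18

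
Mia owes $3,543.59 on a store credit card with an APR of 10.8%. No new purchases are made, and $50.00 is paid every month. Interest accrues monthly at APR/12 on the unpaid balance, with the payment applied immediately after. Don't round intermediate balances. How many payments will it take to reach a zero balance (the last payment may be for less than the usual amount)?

114 months

Monthly rate r = 10.8%/12 = 0.9% = 0.009.
Recurrence: B ← B·(1+r) − $50.00.
Month 1: interest $31.89; balance after payment $3,525.48.
Month 2: interest $31.73; balance after payment $3,507.21.
Closed form: n = −ln(1 − rB₀/P)/ln(1+r) = −ln(0.36215)/ln(1.009) ≈ 113.361, so the balance reaches zero during payment 114.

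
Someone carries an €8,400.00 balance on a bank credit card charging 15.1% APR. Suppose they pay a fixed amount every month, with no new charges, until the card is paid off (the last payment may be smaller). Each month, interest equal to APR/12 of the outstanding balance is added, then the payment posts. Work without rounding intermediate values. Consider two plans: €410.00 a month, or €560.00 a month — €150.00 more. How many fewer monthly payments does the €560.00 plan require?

Monthly rate r = 15.1%/12 = 1.25833% = 0.0125833.
At €410.00/mo: n = ⌈−ln(1 − rB₀/P)/ln(1+r)⌉ = 24 payments (last €345.66); total interest = total paid − €8,400.00 = €1,375.66.
At €560.00/mo: 17 payments (last €408.30); total interest €968.30.
Payments saved = 24 − 17 = 7.

7 fewer payments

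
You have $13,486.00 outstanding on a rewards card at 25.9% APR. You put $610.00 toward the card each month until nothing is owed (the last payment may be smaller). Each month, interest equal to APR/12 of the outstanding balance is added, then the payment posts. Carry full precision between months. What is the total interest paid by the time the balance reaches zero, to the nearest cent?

$5,040.76

Monthly rate r = 25.9%/12 = 2.15833% = 0.0215833.
Payoff takes n = ⌈−ln(1 − rB₀/P)/ln(1+r)⌉ = ⌈30.369⌉ = 31 payments; the last is $226.76.
Total paid = 30·$610.00 + $226.76 = $18,526.76.
Total interest = total paid − principal = $18,526.76 − $13,486.00 = $5,040.76.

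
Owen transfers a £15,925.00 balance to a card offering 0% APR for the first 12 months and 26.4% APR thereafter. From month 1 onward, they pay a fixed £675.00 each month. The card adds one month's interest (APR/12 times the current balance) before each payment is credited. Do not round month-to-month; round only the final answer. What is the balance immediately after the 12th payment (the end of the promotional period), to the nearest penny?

£7,825.00

Promo months 1–12 at r₀ = 0%/12 = 0; months 13+ at r₁ = 26.4%/12 = 0.022.
After month 12 (no interest yet): B = £15,925.00 − 12·£675.00 = £7,825.00.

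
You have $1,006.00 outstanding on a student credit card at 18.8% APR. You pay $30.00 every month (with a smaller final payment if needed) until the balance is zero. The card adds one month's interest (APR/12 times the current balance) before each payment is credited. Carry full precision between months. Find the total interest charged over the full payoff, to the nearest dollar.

Monthly rate r = 18.8%/12 = 1.56667% = 0.0156667.
Payoff takes n = ⌈−ln(1 − rB₀/P)/ln(1+r)⌉ = ⌈47.937⌉ = 48 payments; the last is $28.12.
Total paid = 47·$30.00 + $28.12 = $1,438.12.
Total interest = total paid − principal = $1,438.12 − $1,006.00 = $432.12.

$432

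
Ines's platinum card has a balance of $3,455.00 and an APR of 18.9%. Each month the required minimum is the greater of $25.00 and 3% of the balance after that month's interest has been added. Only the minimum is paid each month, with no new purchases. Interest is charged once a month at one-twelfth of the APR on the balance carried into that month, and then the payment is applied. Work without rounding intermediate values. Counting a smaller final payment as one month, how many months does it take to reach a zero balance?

Monthly rate r = 18.9%/12 = 1.575% = 0.01575.
While 3% of the post-interest balance exceeds $25.00, each month B ← (B·(1+r))·(1 − 0.03), i.e. B shrinks by the factor (1+r)·0.97 = 0.98528.
This holds for months 1–97. Entering month 98 the balance is $819.65; 3% of the post-interest balance is now below $25.00, so the flat $25.00 minimum applies from here.
From month 98 a fixed $25.00 at rate r clears $819.65 in 47 more payments. Total: 97 + 47 = 144 months.

144 months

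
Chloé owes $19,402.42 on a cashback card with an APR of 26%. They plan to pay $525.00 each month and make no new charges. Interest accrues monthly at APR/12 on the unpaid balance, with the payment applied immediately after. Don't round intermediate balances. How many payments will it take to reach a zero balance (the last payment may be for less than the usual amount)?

Monthly rate r = 26%/12 = 2.16667% = 0.0216667.
Recurrence: B ← B·(1+r) − $525.00.
Month 1: interest $420.39; balance after payment $19,297.81.
Month 2: interest $418.12; balance after payment $19,190.92.
Closed form: n = −ln(1 − rB₀/P)/ln(1+r) = −ln(0.19927)/ln(1.02167) ≈ 75.255, so the balance reaches zero during payment 76.

76 months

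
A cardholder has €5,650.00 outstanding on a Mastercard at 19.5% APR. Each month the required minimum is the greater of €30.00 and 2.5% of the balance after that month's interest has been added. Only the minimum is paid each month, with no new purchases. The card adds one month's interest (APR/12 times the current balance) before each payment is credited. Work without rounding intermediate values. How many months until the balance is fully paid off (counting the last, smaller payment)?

234 months

Monthly rate r = 19.5%/12 = 1.625% = 0.01625.
While 2.5% of the post-interest balance exceeds €30.00, each month B ← (B·(1+r))·(1 − 0.025), i.e. B shrinks by the factor (1+r)·0.975 = 0.99084.
This holds for months 1–171. Entering month 172 the balance is €1,172.02; 2.5% of the post-interest balance is now below €30.00, so the flat €30.00 minimum applies from here.
From month 172 a fixed €30.00 at rate r clears €1,172.02 in 63 more payments. Total: 171 + 63 = 234 months.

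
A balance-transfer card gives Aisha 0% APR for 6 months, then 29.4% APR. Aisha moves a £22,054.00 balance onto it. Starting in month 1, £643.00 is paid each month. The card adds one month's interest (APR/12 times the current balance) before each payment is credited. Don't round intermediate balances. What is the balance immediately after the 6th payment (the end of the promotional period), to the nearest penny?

£18,196.00

Promo months 1–6 at r₀ = 0%/12 = 0; months 7+ at r₁ = 29.4%/12 = 0.0245.
After month 6 (no interest yet): B = £22,054.00 − 6·£643.00 = £18,196.00.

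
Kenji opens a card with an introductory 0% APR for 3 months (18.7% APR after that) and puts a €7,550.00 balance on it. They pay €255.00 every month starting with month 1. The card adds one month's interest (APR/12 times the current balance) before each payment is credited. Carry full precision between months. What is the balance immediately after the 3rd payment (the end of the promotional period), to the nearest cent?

Promo months 1–3 at r₀ = 0%/12 = 0; months 4+ at r₁ = 18.7%/12 = 0.0155833.
After month 3 (no interest yet): B = €7,550.00 − 3·€255.00 = €6,785.00.

€6,785.00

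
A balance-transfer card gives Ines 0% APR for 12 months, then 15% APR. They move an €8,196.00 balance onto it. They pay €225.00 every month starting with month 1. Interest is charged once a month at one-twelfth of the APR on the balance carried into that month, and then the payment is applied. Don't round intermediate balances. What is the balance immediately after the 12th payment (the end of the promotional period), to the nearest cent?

€5,496.00

Promo months 1–12 at r₀ = 0%/12 = 0; months 13+ at r₁ = 15%/12 = 0.0125.
After month 12 (no interest yet): B = €8,196.00 − 12·€225.00 = €5,496.00.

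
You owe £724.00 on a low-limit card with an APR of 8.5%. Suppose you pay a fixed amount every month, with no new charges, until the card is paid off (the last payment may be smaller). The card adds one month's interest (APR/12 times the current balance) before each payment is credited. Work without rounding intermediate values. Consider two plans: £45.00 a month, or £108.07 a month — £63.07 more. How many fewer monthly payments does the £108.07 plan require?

Monthly rate r = 8.5%/12 = 0.708333% = 0.00708333.
At £45.00/mo: n = ⌈−ln(1 − rB₀/P)/ln(1+r)⌉ = 18 payments (last £6.42); total interest = total paid − £724.00 = £47.42.
At £108.07/mo: 7 payments (last £95.98); total interest £20.40.
Payments saved = 18 − 7 = 11.

11 fewer payments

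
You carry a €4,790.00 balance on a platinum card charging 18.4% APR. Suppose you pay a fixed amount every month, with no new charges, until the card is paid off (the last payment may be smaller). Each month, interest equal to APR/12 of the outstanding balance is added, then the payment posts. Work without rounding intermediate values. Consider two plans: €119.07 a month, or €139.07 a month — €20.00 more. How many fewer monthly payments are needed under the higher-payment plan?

Monthly rate r = 18.4%/12 = 1.53333% = 0.0153333.
At €119.07/mo: n = ⌈−ln(1 − rB₀/P)/ln(1+r)⌉ = 64 payments (last €4.91); total interest = total paid − €4,790.00 = €2,716.32.
At €139.07/mo: 50 payments (last €49.73); total interest €2,074.16.
Payments saved = 64 − 50 = 14.

14 fewer payments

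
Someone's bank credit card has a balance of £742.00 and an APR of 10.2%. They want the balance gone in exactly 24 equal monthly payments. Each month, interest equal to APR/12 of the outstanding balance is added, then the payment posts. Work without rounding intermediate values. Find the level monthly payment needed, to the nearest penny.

Monthly rate r = 10.2%/12 = 0.85% = 0.0085.
Level-payment amortization: P = B₀·r / (1 − (1+r)^(−n)) = 742.00·0.0085 / (1 − 1.0085^(−24)).
Denominator 1 − (1+r)^(−24) = 0.183834301.
P = 6.307 / 0.183834301 ≈ 34.31.

£34.31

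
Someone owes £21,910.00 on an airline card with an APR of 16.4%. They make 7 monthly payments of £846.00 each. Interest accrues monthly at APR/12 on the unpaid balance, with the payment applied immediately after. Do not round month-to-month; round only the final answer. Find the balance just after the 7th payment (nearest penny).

£17,923.57

Monthly rate r = 16.4%/12 = 1.36667% = 0.0136667.
Each month: B ← B·(1+r) − £846.00.
Month 1: interest £299.44; balance after payment £21,363.44.
Month 2: interest £291.97; balance after payment £20,809.40.
Month 3: interest £284.40; balance after payment £20,247.80.
Month 4: interest £276.72; balance after payment £19,678.52.
Month 5: interest £268.94; balance after payment £19,101.46.
Month 6: interest £261.05; balance after payment £18,516.51.
Month 7: interest £253.06; balance after payment £17,923.57.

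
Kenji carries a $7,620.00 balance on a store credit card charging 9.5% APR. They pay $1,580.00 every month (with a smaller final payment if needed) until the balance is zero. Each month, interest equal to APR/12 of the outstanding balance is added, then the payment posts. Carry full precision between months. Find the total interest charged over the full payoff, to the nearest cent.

$180.36

Monthly rate r = 9.5%/12 = 0.791667% = 0.00791667.
Payoff takes n = ⌈−ln(1 − rB₀/P)/ln(1+r)⌉ = ⌈4.937⌉ = 5 payments; the last is $1,480.36.
Total paid = 4·$1,580.00 + $1,480.36 = $7,800.36.
Total interest = total paid − principal = $7,800.36 − $7,620.00 = $180.36.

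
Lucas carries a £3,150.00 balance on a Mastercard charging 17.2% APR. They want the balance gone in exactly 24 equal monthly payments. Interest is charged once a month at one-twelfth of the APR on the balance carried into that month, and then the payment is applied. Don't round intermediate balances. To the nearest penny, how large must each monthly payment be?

Monthly rate r = 17.2%/12 = 1.43333% = 0.0143333.
Level-payment amortization: P = B₀·r / (1 − (1+r)^(−n)) = 3150.00·0.0143333 / (1 − 1.01433^(−24)).
Denominator 1 − (1+r)^(−24) = 0.289337733.
P = 45.15 / 0.289337733 ≈ 156.05.

£156.05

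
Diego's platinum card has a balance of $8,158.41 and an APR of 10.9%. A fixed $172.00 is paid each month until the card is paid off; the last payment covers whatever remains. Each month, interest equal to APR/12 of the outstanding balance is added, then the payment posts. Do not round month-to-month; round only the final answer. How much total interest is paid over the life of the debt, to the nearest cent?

$2,562.45

Monthly rate r = 10.9%/12 = 0.908333% = 0.00908333.
Payoff takes n = ⌈−ln(1 − rB₀/P)/ln(1+r)⌉ = ⌈62.330⌉ = 63 payments; the last is $56.86.
Total paid = 62·$172.00 + $56.86 = $10,720.86.
Total interest = total paid − principal = $10,720.86 − $8,158.41 = $2,562.45.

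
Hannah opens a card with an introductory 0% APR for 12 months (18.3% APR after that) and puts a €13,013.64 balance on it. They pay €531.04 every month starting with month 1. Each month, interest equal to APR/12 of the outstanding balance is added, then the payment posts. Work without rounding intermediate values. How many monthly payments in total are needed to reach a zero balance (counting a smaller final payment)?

26 payments

Promo months 1–12 at r₀ = 0%/12 = 0; months 13+ at r₁ = 18.3%/12 = 0.01525.
After month 12 (no interest yet): B = €13,013.64 − 12·€531.04 = €6,641.16.
Then at r₁ with €531.04/mo: n₂ = −ln(1 − r₁·B/P)/ln(1+r₁) ≈ 13.98 → 14 more payments.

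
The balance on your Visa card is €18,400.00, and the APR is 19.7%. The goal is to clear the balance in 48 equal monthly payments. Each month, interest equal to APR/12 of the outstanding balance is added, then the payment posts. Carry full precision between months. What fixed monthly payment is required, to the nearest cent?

Monthly rate r = 19.7%/12 = 1.64167% = 0.0164167.
Level-payment amortization: P = B₀·r / (1 − (1+r)^(−n)) = 18400.00·0.0164167 / (1 − 1.01642^(−48)).
Denominator 1 − (1+r)^(−48) = 0.542327659.
P = 302.067 / 0.542327659 ≈ 556.98.

€556.98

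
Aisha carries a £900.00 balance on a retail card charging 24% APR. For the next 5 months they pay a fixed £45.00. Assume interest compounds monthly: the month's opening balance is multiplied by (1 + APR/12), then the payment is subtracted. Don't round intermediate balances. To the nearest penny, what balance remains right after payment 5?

£759.49

Monthly rate r = 24%/12 = 2% = 0.02.
Each month: B ← B·(1+r) − £45.00.
Month 1: interest £18.00; balance after payment £873.00.
Month 2: interest £17.46; balance after payment £845.46.
Month 3: interest £16.91; balance after payment £817.37.
Month 4: interest £16.35; balance after payment £788.72.
Month 5: interest £15.77; balance after payment £759.49.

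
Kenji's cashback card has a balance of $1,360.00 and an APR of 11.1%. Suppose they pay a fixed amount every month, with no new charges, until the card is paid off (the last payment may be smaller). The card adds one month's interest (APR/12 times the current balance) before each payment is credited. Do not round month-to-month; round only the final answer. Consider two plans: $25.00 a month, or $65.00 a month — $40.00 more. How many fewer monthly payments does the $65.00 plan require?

Monthly rate r = 11.1%/12 = 0.925% = 0.00925.
At $25.00/mo: n = ⌈−ln(1 − rB₀/P)/ln(1+r)⌉ = 76 payments (last $24.46); total interest = total paid − $1,360.00 = $539.46.
At $65.00/mo: 24 payments (last $23.56); total interest $158.56.
Payments saved = 76 − 24 = 52.

52 fewer payments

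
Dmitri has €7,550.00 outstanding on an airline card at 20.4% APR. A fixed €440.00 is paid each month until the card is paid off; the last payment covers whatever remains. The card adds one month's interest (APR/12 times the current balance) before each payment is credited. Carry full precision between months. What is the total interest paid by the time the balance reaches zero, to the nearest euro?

€1,453

Monthly rate r = 20.4%/12 = 1.7% = 0.017.
Payoff takes n = ⌈−ln(1 − rB₀/P)/ln(1+r)⌉ = ⌈20.460⌉ = 21 payments; the last is €203.25.
Total paid = 20·€440.00 + €203.25 = €9,003.25.
Total interest = total paid − principal = €9,003.25 − €7,550.00 = €1,453.25.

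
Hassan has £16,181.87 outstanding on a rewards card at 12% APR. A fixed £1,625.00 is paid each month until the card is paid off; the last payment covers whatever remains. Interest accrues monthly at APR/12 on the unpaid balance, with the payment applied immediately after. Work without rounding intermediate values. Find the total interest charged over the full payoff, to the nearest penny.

Monthly rate r = 12%/12 = 1% = 0.01.
Payoff takes n = ⌈−ln(1 − rB₀/P)/ln(1+r)⌉ = ⌈10.542⌉ = 11 payments; the last is £882.49.
Total paid = 10·£1,625.00 + £882.49 = £17,132.49.
Total interest = total paid − principal = £17,132.49 − £16,181.87 = £950.62.

£950.62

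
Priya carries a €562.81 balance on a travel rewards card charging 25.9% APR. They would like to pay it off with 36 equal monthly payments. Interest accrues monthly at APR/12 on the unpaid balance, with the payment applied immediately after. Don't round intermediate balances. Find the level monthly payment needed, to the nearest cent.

€22.65

Monthly rate r = 25.9%/12 = 2.15833% = 0.0215833.
Level-payment amortization: P = B₀·r / (1 − (1+r)^(−n)) = 562.81·0.0215833 / (1 − 1.02158^(−36)).
Denominator 1 − (1+r)^(−36) = 0.536400204.
P = 12.1473 / 0.536400204 ≈ 22.65.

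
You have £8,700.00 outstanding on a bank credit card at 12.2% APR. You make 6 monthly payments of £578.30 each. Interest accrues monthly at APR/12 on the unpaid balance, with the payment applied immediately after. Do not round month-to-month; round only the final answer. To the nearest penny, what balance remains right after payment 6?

Monthly rate r = 12.2%/12 = 1.01667% = 0.0101667.
Each month: B ← B·(1+r) − £578.30.
Month 1: interest £88.45; balance after payment £8,210.15.
Month 2: interest £83.47; balance after payment £7,715.32.
Month 3: interest £78.44; balance after payment £7,215.46.
Month 4: interest £73.36; balance after payment £6,710.52.
Month 5: interest £68.22; balance after payment £6,200.44.
Month 6: interest £63.04; balance after payment £5,685.18.

£5,685.18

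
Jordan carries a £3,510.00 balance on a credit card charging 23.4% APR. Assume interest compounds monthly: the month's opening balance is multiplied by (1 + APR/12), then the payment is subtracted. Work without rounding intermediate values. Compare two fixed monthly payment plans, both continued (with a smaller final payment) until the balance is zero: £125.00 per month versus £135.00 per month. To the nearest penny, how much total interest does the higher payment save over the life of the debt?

Monthly rate r = 23.4%/12 = 1.95% = 0.0195.
At £125.00/mo: n = ⌈−ln(1 − rB₀/P)/ln(1+r)⌉ = 42 payments (last £8.46); total interest = total paid − £3,510.00 = £1,623.46.
At £135.00/mo: 37 payments (last £84.21); total interest £1,434.21.
Interest saved = £1,623.46 − £1,434.21 = £189.25.

£189.25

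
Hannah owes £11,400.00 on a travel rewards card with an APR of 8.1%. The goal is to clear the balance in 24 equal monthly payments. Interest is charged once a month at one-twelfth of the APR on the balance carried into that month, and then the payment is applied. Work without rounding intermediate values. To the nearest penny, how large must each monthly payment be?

£516.11

Monthly rate r = 8.1%/12 = 0.675% = 0.00675.
Level-payment amortization: P = B₀·r / (1 − (1+r)^(−n)) = 11400.00·0.00675 / (1 − 1.00675^(−24)).
Denominator 1 − (1+r)^(−24) = 0.149095773.
P = 76.95 / 0.149095773 ≈ 516.11.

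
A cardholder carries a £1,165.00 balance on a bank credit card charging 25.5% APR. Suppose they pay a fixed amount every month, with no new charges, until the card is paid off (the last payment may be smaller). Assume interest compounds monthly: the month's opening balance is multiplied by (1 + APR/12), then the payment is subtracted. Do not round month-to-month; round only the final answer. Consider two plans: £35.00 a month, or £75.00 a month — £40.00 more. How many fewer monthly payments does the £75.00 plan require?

Monthly rate r = 25.5%/12 = 2.125% = 0.02125.
At £35.00/mo: n = ⌈−ln(1 − rB₀/P)/ln(1+r)⌉ = 59 payments (last £15.23); total interest = total paid − £1,165.00 = £880.23.
At £75.00/mo: 20 payments (last £3.90); total interest £263.90.
Payments saved = 59 − 20 = 39.

39 fewer payments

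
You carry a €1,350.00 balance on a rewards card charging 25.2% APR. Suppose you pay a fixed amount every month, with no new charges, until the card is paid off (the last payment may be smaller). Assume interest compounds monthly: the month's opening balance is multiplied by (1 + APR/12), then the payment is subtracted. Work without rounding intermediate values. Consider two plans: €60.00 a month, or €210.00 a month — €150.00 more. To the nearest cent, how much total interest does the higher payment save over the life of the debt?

Monthly rate r = 25.2%/12 = 2.1% = 0.021.
At €60.00/mo: n = ⌈−ln(1 − rB₀/P)/ln(1+r)⌉ = 31 payments (last €46.68); total interest = total paid − €1,350.00 = €496.68.
At €210.00/mo: 7 payments (last €205.48); total interest €115.48.
Interest saved = €496.68 − €115.48 = €381.20.

€381.20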